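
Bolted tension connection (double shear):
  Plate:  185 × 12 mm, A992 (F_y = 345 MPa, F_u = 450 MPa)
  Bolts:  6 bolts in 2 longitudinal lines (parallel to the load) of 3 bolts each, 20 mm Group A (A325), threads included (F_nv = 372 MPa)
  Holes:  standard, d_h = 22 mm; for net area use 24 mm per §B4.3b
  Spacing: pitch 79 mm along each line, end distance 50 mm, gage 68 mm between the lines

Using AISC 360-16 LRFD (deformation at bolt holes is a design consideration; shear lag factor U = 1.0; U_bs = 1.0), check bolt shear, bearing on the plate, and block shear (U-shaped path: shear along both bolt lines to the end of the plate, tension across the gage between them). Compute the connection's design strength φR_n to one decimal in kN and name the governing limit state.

897.5 kN (block shear governs)

Bolt shear: A_b = π(20)²/4 = 314.16 mm². φR_n = 0.75 × 372 × 314.16 × 6 × 2 = 1051.8 kN.
Bearing (12 mm plate, F_u = 450 MPa): end bolts L_c = 50 − 22/2 = 39, R_n = min(1.2×39×12×450, 2.4×20×12×450) = 252.72 kN/bolt; interior L_c = 79 − 22 = 57, R_n = 259.2 kN/bolt. φR_n = 0.75 × (2×252.72 + 4×259.2) = 1156.7 kN.
Block shear: shear path 2×[50+2×79] = 2×208 mm, A_gv = 4992, A_nv = 2×(208 − 2.5×24)×12 = 3552 mm²; tension across gage: (68 − 1×24)×12 = 528 mm². R_n = min(0.6×450×3552, 0.6×345×4992) + 1.0×450×528 = min(959.04, 1033.3) + 237.6 = 1196.6 kN. φR_n = 0.75 × 1196.6 = 897.5 kN.
Governing: min(1051.8, 1156.7, 897.5) = 897.5 kN → block shear.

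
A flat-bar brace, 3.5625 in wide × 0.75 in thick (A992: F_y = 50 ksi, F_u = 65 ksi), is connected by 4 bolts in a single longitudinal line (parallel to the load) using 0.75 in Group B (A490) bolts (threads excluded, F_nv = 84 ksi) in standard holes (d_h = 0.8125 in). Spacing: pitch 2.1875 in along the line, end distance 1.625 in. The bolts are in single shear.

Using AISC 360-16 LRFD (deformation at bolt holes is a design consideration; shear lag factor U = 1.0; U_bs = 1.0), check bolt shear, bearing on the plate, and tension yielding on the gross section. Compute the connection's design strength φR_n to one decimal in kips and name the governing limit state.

Bolt shear: A_b = π(0.75)²/4 = 0.44179 in². φR_n = 0.75 × 84 × 0.44179 × 4 × 1 = 111.3 kips.
Bearing (0.75 in plate, F_u = 65 ksi): end bolts L_c = 1.625 − 0.8125/2 = 1.21875, R_n = min(1.2×1.21875×0.75×65, 2.4×0.75×0.75×65) = 71.297 kips/bolt; interior L_c = 2.1875 − 0.8125 = 1.375, R_n = 80.438 kips/bolt. φR_n = 0.75 × (1×71.297 + 3×80.438) = 234.5 kips.
Tension yield (gross): A_g = 3.5625×0.75 = 2.6719 in². φR_n = 0.90 × 50 × 2.6719 = 120.2 kips.
Governing: min(111.3, 234.5, 120.2) = 111.3 kips → bolt shear.

111.3 kips (bolt shear governs)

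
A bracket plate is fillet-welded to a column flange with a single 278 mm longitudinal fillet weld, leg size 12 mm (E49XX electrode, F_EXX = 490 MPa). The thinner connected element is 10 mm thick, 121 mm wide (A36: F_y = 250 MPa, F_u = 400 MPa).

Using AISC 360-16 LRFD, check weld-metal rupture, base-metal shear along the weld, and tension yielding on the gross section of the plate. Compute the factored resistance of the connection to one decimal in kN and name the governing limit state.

Weld metal: throat = 0.707×12 = 8.484 mm, L = 278 mm. φR_n = 0.75 × 0.6 × 490 × 8.484 × 278 = 520.1 kN.
Base metal shear (10 mm plate): yield φR_n = 1.0×0.6×250×10×278 = 417.0 kN; rupture φR_n = 0.75×0.6×400×10×278 = 500.4 kN; take 417.0 kN (yield).
Tension yield (gross): A_g = 121×10 = 1210 mm². φR_n = 0.90 × 250 × 1210 = 272.3 kN.
Governing: min(520.1, 417.0, 272.3) = 272.3 kN → gross-section yield.

272.3 kN (gross-section yield governs)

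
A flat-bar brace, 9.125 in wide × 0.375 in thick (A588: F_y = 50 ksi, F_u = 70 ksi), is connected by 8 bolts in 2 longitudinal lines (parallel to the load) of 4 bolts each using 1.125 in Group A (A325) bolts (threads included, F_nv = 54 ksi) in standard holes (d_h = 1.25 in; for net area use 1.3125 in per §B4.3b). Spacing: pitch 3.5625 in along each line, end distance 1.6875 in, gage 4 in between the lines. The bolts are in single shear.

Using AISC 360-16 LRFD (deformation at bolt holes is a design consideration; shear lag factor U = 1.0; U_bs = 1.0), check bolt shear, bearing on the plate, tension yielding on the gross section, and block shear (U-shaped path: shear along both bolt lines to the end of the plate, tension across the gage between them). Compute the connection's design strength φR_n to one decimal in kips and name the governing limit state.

Bolt shear: A_b = π(1.125)²/4 = 0.99402 in². φR_n = 0.75 × 54 × 0.99402 × 8 × 1 = 322.1 kips.
Bearing (0.375 in plate, F_u = 70 ksi): end bolts L_c = 1.6875 − 1.25/2 = 1.0625, R_n = min(1.2×1.0625×0.375×70, 2.4×1.125×0.375×70) = 33.469 kips/bolt; interior L_c = 3.5625 − 1.25 = 2.3125, R_n = 70.875 kips/bolt. φR_n = 0.75 × (2×33.469 + 6×70.875) = 369.1 kips.
Tension yield (gross): A_g = 9.125×0.375 = 3.4219 in². φR_n = 0.90 × 50 × 3.4219 = 154.0 kips.
Block shear: shear path 2×[1.6875+3×3.5625] = 2×12.375 in, A_gv = 9.2813, A_nv = 2×(12.375 − 3.5×1.3125)×0.375 = 5.8359 in²; tension across gage: (4 − 1×1.3125)×0.375 = 1.0078 in². R_n = min(0.6×70×5.8359, 0.6×50×9.2813) + 1.0×70×1.0078 = min(245.11, 278.44) + 70.546 = 315.66 kips. φR_n = 0.75 × 315.66 = 236.7 kips.
Governing: min(322.1, 369.1, 154.0, 236.7) = 154.0 kips → gross-section yield.

154.0 kips (gross-section yield governs)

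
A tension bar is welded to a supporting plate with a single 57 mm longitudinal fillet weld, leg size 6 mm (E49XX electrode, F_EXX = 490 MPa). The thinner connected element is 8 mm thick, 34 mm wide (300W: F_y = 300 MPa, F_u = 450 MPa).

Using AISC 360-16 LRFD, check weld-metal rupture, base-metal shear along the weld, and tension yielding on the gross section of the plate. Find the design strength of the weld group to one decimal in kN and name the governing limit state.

Weld metal: throat = 0.707×6 = 4.242 mm, L = 57 mm. φR_n = 0.75 × 0.6 × 490 × 4.242 × 57 = 53.3 kN.
Base metal shear (8 mm plate): yield φR_n = 1.0×0.6×300×8×57 = 82.1 kN; rupture φR_n = 0.75×0.6×450×8×57 = 92.3 kN; take 82.1 kN (yield).
Tension yield (gross): A_g = 34×8 = 272 mm². φR_n = 0.90 × 300 × 272 = 73.4 kN.
Governing: min(53.3, 82.1, 73.4) = 53.3 kN → weld metal.

53.3 kN (weld metal governs)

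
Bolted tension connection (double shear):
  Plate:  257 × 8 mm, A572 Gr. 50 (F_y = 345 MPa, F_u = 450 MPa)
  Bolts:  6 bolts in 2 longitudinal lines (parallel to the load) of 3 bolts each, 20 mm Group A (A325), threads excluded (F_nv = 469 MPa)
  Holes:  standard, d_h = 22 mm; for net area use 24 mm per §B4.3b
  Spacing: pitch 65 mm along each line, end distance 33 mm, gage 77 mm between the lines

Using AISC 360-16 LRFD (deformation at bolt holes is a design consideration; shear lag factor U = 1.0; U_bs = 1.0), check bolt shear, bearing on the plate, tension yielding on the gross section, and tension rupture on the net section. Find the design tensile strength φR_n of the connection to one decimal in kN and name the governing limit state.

Bolt shear: A_b = π(20)²/4 = 314.16 mm². φR_n = 0.75 × 469 × 314.16 × 6 × 2 = 1326.1 kN.
Bearing (8 mm plate, F_u = 450 MPa): end bolts L_c = 33 − 22/2 = 22, R_n = min(1.2×22×8×450, 2.4×20×8×450) = 95.04 kN/bolt; interior L_c = 65 − 22 = 43, R_n = 172.8 kN/bolt. φR_n = 0.75 × (2×95.04 + 4×172.8) = 661.0 kN.
Tension yield (gross): A_g = 257×8 = 2056 mm². φR_n = 0.90 × 345 × 2056 = 638.4 kN.
Tension rupture (net): A_n = (257 − 2×24)×8 = 1672 mm² (U = 1.0, A_e = A_n). φR_n = 0.75 × 450 × 1672 = 564.3 kN.
Governing: min(1326.1, 661.0, 638.4, 564.3) = 564.3 kN → net-section rupture.

564.3 kN (net-section rupture governs)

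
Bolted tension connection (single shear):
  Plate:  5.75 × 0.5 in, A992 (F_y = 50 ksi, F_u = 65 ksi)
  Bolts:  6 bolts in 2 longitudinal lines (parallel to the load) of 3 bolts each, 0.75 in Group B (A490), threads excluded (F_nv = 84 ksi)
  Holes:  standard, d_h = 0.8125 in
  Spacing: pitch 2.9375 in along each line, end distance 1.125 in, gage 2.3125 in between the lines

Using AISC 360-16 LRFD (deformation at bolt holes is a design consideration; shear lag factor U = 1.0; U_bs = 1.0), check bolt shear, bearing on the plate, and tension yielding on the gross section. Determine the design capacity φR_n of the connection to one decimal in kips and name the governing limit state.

Bolt shear: A_b = π(0.75)²/4 = 0.44179 in². φR_n = 0.75 × 84 × 0.44179 × 6 × 1 = 167.0 kips.
Bearing (0.5 in plate, F_u = 65 ksi): end bolts L_c = 1.125 − 0.8125/2 = 0.71875, R_n = min(1.2×0.71875×0.5×65, 2.4×0.75×0.5×65) = 28.031 kips/bolt; interior L_c = 2.9375 − 0.8125 = 2.125, R_n = 58.5 kips/bolt. φR_n = 0.75 × (2×28.031 + 4×58.5) = 217.5 kips.
Tension yield (gross): A_g = 5.75×0.5 = 2.875 in². φR_n = 0.90 × 50 × 2.875 = 129.4 kips.
Governing: min(167.0, 217.5, 129.4) = 129.4 kips → gross-section yield.

129.4 kips (gross-section yield governs)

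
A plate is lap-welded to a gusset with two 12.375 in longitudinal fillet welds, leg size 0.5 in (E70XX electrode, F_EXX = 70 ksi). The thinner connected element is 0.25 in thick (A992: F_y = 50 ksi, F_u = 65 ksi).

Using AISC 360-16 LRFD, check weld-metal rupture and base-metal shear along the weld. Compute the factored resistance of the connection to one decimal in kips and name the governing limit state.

Weld metal: throat = 0.707×0.5 = 0.3535 in, L = 2×12.375 = 24.75 in. φR_n = 0.75 × 0.6 × 70 × 0.3535 × 24.75 = 275.6 kips.
Base metal shear (0.25 in plate): yield φR_n = 1.0×0.6×50×0.25×24.75 = 185.6 kips; rupture φR_n = 0.75×0.6×65×0.25×24.75 = 181.0 kips; take 181.0 kips (rupture).
Governing: min(275.6, 181.0) = 181.0 kips → base-metal shear.

181.0 kips (base-metal shear governs)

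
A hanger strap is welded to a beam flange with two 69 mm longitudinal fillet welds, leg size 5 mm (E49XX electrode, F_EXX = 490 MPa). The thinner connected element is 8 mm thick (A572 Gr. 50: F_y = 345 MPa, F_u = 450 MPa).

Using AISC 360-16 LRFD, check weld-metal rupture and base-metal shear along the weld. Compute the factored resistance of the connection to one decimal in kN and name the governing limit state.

107.6 kN (weld metal governs)

Weld metal: throat = 0.707×5 = 3.535 mm, L = 2×69 = 138 mm. φR_n = 0.75 × 0.6 × 490 × 3.535 × 138 = 107.6 kN.
Base metal shear (8 mm plate): yield φR_n = 1.0×0.6×345×8×138 = 228.5 kN; rupture φR_n = 0.75×0.6×450×8×138 = 223.6 kN; take 223.6 kN (rupture).
Governing: min(107.6, 223.6) = 107.6 kN → weld metal.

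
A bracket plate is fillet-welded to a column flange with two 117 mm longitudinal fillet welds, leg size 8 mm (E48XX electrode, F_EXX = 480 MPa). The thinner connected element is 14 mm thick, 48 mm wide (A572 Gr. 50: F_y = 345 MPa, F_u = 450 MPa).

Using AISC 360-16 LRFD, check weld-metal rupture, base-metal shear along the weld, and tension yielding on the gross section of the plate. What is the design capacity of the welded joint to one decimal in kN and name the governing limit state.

Weld metal: throat = 0.707×8 = 5.656 mm, L = 2×117 = 234 mm. φR_n = 0.75 × 0.6 × 480 × 5.656 × 234 = 285.9 kN.
Base metal shear (14 mm plate): yield φR_n = 1.0×0.6×345×14×234 = 678.1 kN; rupture φR_n = 0.75×0.6×450×14×234 = 663.4 kN; take 663.4 kN (rupture).
Tension yield (gross): A_g = 48×14 = 672 mm². φR_n = 0.90 × 345 × 672 = 208.7 kN.
Governing: min(285.9, 663.4, 208.7) = 208.7 kN → gross-section yield.

208.7 kN (gross-section yield governs)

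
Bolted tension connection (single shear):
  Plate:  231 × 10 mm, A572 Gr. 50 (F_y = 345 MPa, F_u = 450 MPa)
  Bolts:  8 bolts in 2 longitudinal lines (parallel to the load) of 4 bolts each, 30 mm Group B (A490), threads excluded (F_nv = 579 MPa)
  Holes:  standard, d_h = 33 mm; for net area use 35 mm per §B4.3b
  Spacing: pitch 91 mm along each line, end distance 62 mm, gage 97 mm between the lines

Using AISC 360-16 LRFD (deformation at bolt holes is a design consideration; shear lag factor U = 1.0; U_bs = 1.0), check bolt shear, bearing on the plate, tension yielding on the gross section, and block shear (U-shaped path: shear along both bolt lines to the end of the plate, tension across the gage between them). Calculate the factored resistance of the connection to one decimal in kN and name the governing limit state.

Bolt shear: A_b = π(30)²/4 = 706.86 mm². φR_n = 0.75 × 579 × 706.86 × 8 × 1 = 2455.6 kN.
Bearing (10 mm plate, F_u = 450 MPa): end bolts L_c = 62 − 33/2 = 45.5, R_n = min(1.2×45.5×10×450, 2.4×30×10×450) = 245.7 kN/bolt; interior L_c = 91 − 33 = 58, R_n = 313.2 kN/bolt. φR_n = 0.75 × (2×245.7 + 6×313.2) = 1778.0 kN.
Tension yield (gross): A_g = 231×10 = 2310 mm². φR_n = 0.90 × 345 × 2310 = 717.3 kN.
Block shear: shear path 2×[62+3×91] = 2×335 mm, A_gv = 6700, A_nv = 2×(335 − 3.5×35)×10 = 4250 mm²; tension across gage: (97 − 1×35)×10 = 620 mm². R_n = min(0.6×450×4250, 0.6×345×6700) + 1.0×450×620 = min(1147.5, 1386.9) + 279 = 1426.5 kN. φR_n = 0.75 × 1426.5 = 1069.9 kN.
Governing: min(2455.6, 1778.0, 717.3, 1069.9) = 717.3 kN → gross-section yield.

717.3 kN (gross-section yield governs)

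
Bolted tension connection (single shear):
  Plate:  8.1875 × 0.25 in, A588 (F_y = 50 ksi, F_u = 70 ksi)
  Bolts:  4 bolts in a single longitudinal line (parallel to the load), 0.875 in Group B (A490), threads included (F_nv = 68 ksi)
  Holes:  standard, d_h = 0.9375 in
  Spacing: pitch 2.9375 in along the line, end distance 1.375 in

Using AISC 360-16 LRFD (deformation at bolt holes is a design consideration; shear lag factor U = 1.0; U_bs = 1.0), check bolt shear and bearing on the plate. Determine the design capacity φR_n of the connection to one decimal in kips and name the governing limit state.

97.0 kips (bearing governs)

Bolt shear: A_b = π(0.875)²/4 = 0.60132 in². φR_n = 0.75 × 68 × 0.60132 × 4 × 1 = 122.7 kips.
Bearing (0.25 in plate, F_u = 70 ksi): end bolts L_c = 1.375 − 0.9375/2 = 0.90625, R_n = min(1.2×0.90625×0.25×70, 2.4×0.875×0.25×70) = 19.031 kips/bolt; interior L_c = 2.9375 − 0.9375 = 2, R_n = 36.75 kips/bolt. φR_n = 0.75 × (1×19.031 + 3×36.75) = 97.0 kips.
Governing: min(122.7, 97.0) = 97.0 kips → bearing.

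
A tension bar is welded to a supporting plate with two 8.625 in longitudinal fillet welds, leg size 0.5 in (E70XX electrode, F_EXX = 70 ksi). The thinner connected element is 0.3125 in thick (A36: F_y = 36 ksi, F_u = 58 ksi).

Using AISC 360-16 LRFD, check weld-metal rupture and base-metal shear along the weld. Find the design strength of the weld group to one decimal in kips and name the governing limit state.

116.4 kips (base-metal shear governs)

Weld metal: throat = 0.707×0.5 = 0.3535 in, L = 2×8.625 = 17.25 in. φR_n = 0.75 × 0.6 × 70 × 0.3535 × 17.25 = 192.1 kips.
Base metal shear (0.3125 in plate): yield φR_n = 1.0×0.6×36×0.3125×17.25 = 116.4 kips; rupture φR_n = 0.75×0.6×58×0.3125×17.25 = 140.7 kips; take 116.4 kips (yield).
Governing: min(192.1, 116.4) = 116.4 kips → base-metal shear.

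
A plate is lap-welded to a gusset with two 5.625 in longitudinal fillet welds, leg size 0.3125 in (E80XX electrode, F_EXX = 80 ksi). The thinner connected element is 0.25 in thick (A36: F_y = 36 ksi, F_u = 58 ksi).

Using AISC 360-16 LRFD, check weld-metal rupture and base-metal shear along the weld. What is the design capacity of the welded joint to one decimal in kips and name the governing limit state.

Weld metal: throat = 0.707×0.3125 = 0.22094 in, L = 2×5.625 = 11.25 in. φR_n = 0.75 × 0.6 × 80 × 0.22094 × 11.25 = 89.5 kips.
Base metal shear (0.25 in plate): yield φR_n = 1.0×0.6×36×0.25×11.25 = 60.8 kips; rupture φR_n = 0.75×0.6×58×0.25×11.25 = 73.4 kips; take 60.8 kips (yield).
Governing: min(89.5, 60.8) = 60.8 kips → base-metal shear.

60.8 kips (base-metal shear governs)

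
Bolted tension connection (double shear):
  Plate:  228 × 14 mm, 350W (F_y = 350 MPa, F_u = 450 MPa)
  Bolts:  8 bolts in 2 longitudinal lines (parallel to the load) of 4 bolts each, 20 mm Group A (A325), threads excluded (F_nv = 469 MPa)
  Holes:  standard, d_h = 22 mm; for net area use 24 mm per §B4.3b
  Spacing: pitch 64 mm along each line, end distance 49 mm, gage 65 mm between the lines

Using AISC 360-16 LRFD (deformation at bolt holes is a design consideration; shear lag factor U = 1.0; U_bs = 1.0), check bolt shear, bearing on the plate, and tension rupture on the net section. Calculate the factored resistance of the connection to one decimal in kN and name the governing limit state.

850.5 kN (net-section rupture governs)

Bolt shear: A_b = π(20)²/4 = 314.16 mm². φR_n = 0.75 × 469 × 314.16 × 8 × 2 = 1768.1 kN.
Bearing (14 mm plate, F_u = 450 MPa): end bolts L_c = 49 − 22/2 = 38, R_n = min(1.2×38×14×450, 2.4×20×14×450) = 287.28 kN/bolt; interior L_c = 64 − 22 = 42, R_n = 302.4 kN/bolt. φR_n = 0.75 × (2×287.28 + 6×302.4) = 1791.7 kN.
Tension rupture (net): A_n = (228 − 2×24)×14 = 2520 mm² (U = 1.0, A_e = A_n). φR_n = 0.75 × 450 × 2520 = 850.5 kN.
Governing: min(1768.1, 1791.7, 850.5) = 850.5 kN → net-section rupture.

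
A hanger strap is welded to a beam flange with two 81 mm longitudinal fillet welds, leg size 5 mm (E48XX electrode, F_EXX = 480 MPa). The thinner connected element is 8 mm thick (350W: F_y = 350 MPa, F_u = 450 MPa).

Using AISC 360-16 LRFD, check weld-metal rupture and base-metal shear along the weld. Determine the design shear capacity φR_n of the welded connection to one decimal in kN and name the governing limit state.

123.7 kN (weld metal governs)

Weld metal: throat = 0.707×5 = 3.535 mm, L = 2×81 = 162 mm. φR_n = 0.75 × 0.6 × 480 × 3.535 × 162 = 123.7 kN.
Base metal shear (8 mm plate): yield φR_n = 1.0×0.6×350×8×162 = 272.2 kN; rupture φR_n = 0.75×0.6×450×8×162 = 262.4 kN; take 262.4 kN (rupture).
Governing: min(123.7, 262.4) = 123.7 kN → weld metal.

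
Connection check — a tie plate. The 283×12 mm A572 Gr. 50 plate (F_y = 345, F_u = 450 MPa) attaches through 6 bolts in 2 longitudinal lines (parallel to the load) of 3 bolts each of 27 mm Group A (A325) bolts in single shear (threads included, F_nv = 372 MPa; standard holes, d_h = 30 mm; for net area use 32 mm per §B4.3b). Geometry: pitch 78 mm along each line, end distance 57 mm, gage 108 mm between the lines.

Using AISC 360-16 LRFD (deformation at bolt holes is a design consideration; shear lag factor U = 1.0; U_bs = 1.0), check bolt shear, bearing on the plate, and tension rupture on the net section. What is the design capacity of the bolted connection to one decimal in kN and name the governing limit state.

Bolt shear: A_b = π(27)²/4 = 572.56 mm². φR_n = 0.75 × 372 × 572.56 × 6 × 1 = 958.5 kN.
Bearing (12 mm plate, F_u = 450 MPa): end bolts L_c = 57 − 30/2 = 42, R_n = min(1.2×42×12×450, 2.4×27×12×450) = 272.16 kN/bolt; interior L_c = 78 − 30 = 48, R_n = 311.04 kN/bolt. φR_n = 0.75 × (2×272.16 + 4×311.04) = 1341.4 kN.
Tension rupture (net): A_n = (283 − 2×32)×12 = 2628 mm² (U = 1.0, A_e = A_n). φR_n = 0.75 × 450 × 2628 = 887.0 kN.
Governing: min(958.5, 1341.4, 887.0) = 887.0 kN → net-section rupture.

887.0 kN (net-section rupture governs)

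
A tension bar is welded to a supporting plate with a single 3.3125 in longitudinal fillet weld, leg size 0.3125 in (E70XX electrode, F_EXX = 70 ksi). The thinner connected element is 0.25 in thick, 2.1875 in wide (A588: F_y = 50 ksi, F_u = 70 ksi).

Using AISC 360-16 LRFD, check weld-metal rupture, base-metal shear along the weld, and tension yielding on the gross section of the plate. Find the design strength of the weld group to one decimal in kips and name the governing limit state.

Weld metal: throat = 0.707×0.3125 = 0.22094 in, L = 3.3125 in. φR_n = 0.75 × 0.6 × 70 × 0.22094 × 3.3125 = 23.1 kips.
Base metal shear (0.25 in plate): yield φR_n = 1.0×0.6×50×0.25×3.3125 = 24.8 kips; rupture φR_n = 0.75×0.6×70×0.25×3.3125 = 26.1 kips; take 24.8 kips (yield).
Tension yield (gross): A_g = 2.1875×0.25 = 0.54688 in². φR_n = 0.90 × 50 × 0.54688 = 24.6 kips.
Governing: min(23.1, 24.8, 24.6) = 23.1 kips → weld metal.

23.1 kips (weld metal governs)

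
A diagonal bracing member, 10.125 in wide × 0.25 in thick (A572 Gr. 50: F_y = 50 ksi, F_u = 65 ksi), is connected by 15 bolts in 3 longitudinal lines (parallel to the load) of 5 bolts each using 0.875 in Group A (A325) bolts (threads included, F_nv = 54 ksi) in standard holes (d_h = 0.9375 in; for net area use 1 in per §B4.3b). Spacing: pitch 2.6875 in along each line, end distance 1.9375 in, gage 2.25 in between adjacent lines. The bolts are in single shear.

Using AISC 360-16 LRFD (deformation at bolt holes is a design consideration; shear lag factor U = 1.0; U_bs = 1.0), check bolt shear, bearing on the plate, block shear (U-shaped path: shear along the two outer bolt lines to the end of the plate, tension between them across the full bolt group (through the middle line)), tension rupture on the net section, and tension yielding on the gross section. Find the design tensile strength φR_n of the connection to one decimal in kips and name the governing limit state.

86.8 kips (net-section rupture governs)

Bolt shear: A_b = π(0.875)²/4 = 0.60132 in². φR_n = 0.75 × 54 × 0.60132 × 15 × 1 = 365.3 kips.
Bearing (0.25 in plate, F_u = 65 ksi): end bolts L_c = 1.9375 − 0.9375/2 = 1.46875, R_n = min(1.2×1.46875×0.25×65, 2.4×0.875×0.25×65) = 28.641 kips/bolt; interior L_c = 2.6875 − 0.9375 = 1.75, R_n = 34.125 kips/bolt. φR_n = 0.75 × (3×28.641 + 12×34.125) = 371.6 kips.
Block shear: shear path 2×[1.9375+4×2.6875] = 2×12.6875 in, A_gv = 6.3438, A_nv = 2×(12.6875 − 4.5×1)×0.25 = 4.0938 in²; tension across gage: (4.5 − 2×1)×0.25 = 0.625 in². R_n = min(0.6×65×4.0938, 0.6×50×6.3438) + 1.0×65×0.625 = min(159.66, 190.31) + 40.625 = 200.29 kips. φR_n = 0.75 × 200.29 = 150.2 kips.
Tension rupture (net): A_n = (10.125 − 3×1)×0.25 = 1.7813 in² (U = 1.0, A_e = A_n). φR_n = 0.75 × 65 × 1.7813 = 86.8 kips.
Tension yield (gross): A_g = 10.125×0.25 = 2.5313 in². φR_n = 0.90 × 50 × 2.5313 = 113.9 kips.
Governing: min(365.3, 371.6, 150.2, 86.8, 113.9) = 86.8 kips → net-section rupture.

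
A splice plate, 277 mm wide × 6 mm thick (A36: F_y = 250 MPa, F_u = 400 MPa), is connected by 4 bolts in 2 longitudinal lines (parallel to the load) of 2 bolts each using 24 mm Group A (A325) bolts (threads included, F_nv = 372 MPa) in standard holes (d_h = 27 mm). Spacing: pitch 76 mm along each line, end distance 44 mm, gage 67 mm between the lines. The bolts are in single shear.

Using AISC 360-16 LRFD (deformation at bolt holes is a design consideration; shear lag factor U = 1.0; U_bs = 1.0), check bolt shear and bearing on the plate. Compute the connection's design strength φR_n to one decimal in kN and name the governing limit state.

Bolt shear: A_b = π(24)²/4 = 452.39 mm². φR_n = 0.75 × 372 × 452.39 × 4 × 1 = 504.9 kN.
Bearing (6 mm plate, F_u = 400 MPa): end bolts L_c = 44 − 27/2 = 30.5, R_n = min(1.2×30.5×6×400, 2.4×24×6×400) = 87.84 kN/bolt; interior L_c = 76 − 27 = 49, R_n = 138.24 kN/bolt. φR_n = 0.75 × (2×87.84 + 2×138.24) = 339.1 kN.
Governing: min(504.9, 339.1) = 339.1 kN → bearing.

339.1 kN (bearing governs)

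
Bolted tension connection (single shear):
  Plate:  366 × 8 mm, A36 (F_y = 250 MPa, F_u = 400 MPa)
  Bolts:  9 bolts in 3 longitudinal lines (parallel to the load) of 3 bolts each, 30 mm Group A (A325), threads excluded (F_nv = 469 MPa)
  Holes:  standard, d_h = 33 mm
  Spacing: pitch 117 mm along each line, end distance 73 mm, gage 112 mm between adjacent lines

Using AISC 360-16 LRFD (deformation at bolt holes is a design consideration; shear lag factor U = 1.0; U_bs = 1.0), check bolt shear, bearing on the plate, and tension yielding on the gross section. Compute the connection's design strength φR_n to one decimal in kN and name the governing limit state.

Bolt shear: A_b = π(30)²/4 = 706.86 mm². φR_n = 0.75 × 469 × 706.86 × 9 × 1 = 2237.7 kN.
Bearing (8 mm plate, F_u = 400 MPa): end bolts L_c = 73 − 33/2 = 56.5, R_n = min(1.2×56.5×8×400, 2.4×30×8×400) = 216.96 kN/bolt; interior L_c = 117 − 33 = 84, R_n = 230.4 kN/bolt. φR_n = 0.75 × (3×216.96 + 6×230.4) = 1525.0 kN.
Tension yield (gross): A_g = 366×8 = 2928 mm². φR_n = 0.90 × 250 × 2928 = 658.8 kN.
Governing: min(2237.7, 1525.0, 658.8) = 658.8 kN → gross-section yield.

658.8 kN (gross-section yield governs)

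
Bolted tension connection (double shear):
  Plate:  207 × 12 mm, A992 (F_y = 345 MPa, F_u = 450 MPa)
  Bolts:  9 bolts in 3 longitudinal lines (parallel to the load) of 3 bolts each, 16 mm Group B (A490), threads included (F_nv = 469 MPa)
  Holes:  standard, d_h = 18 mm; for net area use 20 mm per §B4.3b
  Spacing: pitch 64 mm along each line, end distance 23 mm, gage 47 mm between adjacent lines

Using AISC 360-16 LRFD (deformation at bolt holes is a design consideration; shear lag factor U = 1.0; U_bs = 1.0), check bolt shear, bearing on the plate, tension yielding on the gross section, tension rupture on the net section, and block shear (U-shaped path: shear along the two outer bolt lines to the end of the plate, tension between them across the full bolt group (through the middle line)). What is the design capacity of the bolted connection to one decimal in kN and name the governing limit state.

Bolt shear: A_b = π(16)²/4 = 201.06 mm². φR_n = 0.75 × 469 × 201.06 × 9 × 2 = 1273.0 kN.
Bearing (12 mm plate, F_u = 450 MPa): end bolts L_c = 23 − 18/2 = 14, R_n = min(1.2×14×12×450, 2.4×16×12×450) = 90.72 kN/bolt; interior L_c = 64 − 18 = 46, R_n = 207.36 kN/bolt. φR_n = 0.75 × (3×90.72 + 6×207.36) = 1137.2 kN.
Tension yield (gross): A_g = 207×12 = 2484 mm². φR_n = 0.90 × 345 × 2484 = 771.3 kN.
Tension rupture (net): A_n = (207 − 3×20)×12 = 1764 mm² (U = 1.0, A_e = A_n). φR_n = 0.75 × 450 × 1764 = 595.4 kN.
Block shear: shear path 2×[23+2×64] = 2×151 mm, A_gv = 3624, A_nv = 2×(151 − 2.5×20)×12 = 2424 mm²; tension across gage: (94 − 2×20)×12 = 648 mm². R_n = min(0.6×450×2424, 0.6×345×3624) + 1.0×450×648 = min(654.48, 750.17) + 291.6 = 946.08 kN. φR_n = 0.75 × 946.08 = 709.6 kN.
Governing: min(1273.0, 1137.2, 771.3, 595.4, 709.6) = 595.4 kN → net-section rupture.

595.4 kN (net-section rupture governs)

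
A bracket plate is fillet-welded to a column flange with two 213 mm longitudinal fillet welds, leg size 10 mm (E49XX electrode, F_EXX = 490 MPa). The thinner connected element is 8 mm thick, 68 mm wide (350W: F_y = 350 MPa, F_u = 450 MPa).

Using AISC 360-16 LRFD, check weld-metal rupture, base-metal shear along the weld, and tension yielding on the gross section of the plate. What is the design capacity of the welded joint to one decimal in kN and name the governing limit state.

171.4 kN (gross-section yield governs)

Weld metal: throat = 0.707×10 = 7.07 mm, L = 2×213 = 426 mm. φR_n = 0.75 × 0.6 × 490 × 7.07 × 426 = 664.1 kN.
Base metal shear (8 mm plate): yield φR_n = 1.0×0.6×350×8×426 = 715.7 kN; rupture φR_n = 0.75×0.6×450×8×426 = 690.1 kN; take 690.1 kN (rupture).
Tension yield (gross): A_g = 68×8 = 544 mm². φR_n = 0.90 × 350 × 544 = 171.4 kN.
Governing: min(664.1, 690.1, 171.4) = 171.4 kN → gross-section yield.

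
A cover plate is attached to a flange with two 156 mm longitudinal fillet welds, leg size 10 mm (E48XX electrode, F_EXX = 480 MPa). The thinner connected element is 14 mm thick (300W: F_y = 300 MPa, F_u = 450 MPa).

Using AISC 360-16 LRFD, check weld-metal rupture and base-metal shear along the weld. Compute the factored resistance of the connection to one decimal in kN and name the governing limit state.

476.5 kN (weld metal governs)

Weld metal: throat = 0.707×10 = 7.07 mm, L = 2×156 = 312 mm. φR_n = 0.75 × 0.6 × 480 × 7.07 × 312 = 476.5 kN.
Base metal shear (14 mm plate): yield φR_n = 1.0×0.6×300×14×312 = 786.2 kN; rupture φR_n = 0.75×0.6×450×14×312 = 884.5 kN; take 786.2 kN (yield).
Governing: min(476.5, 786.2) = 476.5 kN → weld metal.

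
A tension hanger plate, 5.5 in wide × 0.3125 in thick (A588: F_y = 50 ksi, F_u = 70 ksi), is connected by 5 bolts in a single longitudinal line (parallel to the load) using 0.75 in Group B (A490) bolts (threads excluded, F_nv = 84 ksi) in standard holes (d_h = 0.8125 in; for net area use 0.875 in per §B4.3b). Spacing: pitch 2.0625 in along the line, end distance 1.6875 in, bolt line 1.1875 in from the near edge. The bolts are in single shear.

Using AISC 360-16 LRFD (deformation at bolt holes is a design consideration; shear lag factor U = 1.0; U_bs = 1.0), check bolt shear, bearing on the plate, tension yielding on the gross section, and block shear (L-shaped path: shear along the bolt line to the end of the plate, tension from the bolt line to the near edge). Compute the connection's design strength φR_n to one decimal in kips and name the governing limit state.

Bolt shear: A_b = π(0.75)²/4 = 0.44179 in². φR_n = 0.75 × 84 × 0.44179 × 5 × 1 = 139.2 kips.
Bearing (0.3125 in plate, F_u = 70 ksi): end bolts L_c = 1.6875 − 0.8125/2 = 1.28125, R_n = min(1.2×1.28125×0.3125×70, 2.4×0.75×0.3125×70) = 33.633 kips/bolt; interior L_c = 2.0625 − 0.8125 = 1.25, R_n = 32.813 kips/bolt. φR_n = 0.75 × (1×33.633 + 4×32.813) = 123.7 kips.
Tension yield (gross): A_g = 5.5×0.3125 = 1.7188 in². φR_n = 0.90 × 50 × 1.7188 = 77.3 kips.
Block shear: shear path 1×[1.6875+4×2.0625] = 1×9.9375 in, A_gv = 3.1055, A_nv = 1×(9.9375 − 4.5×0.875)×0.3125 = 1.875 in²; tension to near edge: (1.1875 − 0.5×0.875)×0.3125 = 0.23438 in². R_n = min(0.6×70×1.875, 0.6×50×3.1055) + 1.0×70×0.23438 = min(78.75, 93.165) + 16.407 = 95.157 kips. φR_n = 0.75 × 95.157 = 71.4 kips.
Governing: min(139.2, 123.7, 77.3, 71.4) = 71.4 kips → block shear.

71.4 kips (block shear governs)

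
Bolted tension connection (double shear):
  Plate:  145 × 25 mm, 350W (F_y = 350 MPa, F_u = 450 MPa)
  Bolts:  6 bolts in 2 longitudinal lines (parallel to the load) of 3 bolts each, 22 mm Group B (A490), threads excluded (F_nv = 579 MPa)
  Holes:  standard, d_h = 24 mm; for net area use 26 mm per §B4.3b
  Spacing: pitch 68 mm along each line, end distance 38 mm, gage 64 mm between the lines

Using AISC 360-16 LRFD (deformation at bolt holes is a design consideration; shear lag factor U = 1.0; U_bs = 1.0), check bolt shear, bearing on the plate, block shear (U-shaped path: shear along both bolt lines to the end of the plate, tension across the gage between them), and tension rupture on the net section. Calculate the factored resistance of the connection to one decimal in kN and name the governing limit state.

Bolt shear: A_b = π(22)²/4 = 380.13 mm². φR_n = 0.75 × 579 × 380.13 × 6 × 2 = 1980.9 kN.
Bearing (25 mm plate, F_u = 450 MPa): end bolts L_c = 38 − 24/2 = 26, R_n = min(1.2×26×25×450, 2.4×22×25×450) = 351 kN/bolt; interior L_c = 68 − 24 = 44, R_n = 594 kN/bolt. φR_n = 0.75 × (2×351 + 4×594) = 2308.5 kN.
Block shear: shear path 2×[38+2×68] = 2×174 mm, A_gv = 8700, A_nv = 2×(174 − 2.5×26)×25 = 5450 mm²; tension across gage: (64 − 1×26)×25 = 950 mm². R_n = min(0.6×450×5450, 0.6×350×8700) + 1.0×450×950 = min(1471.5, 1827) + 427.5 = 1899 kN. φR_n = 0.75 × 1899 = 1424.3 kN.
Tension rupture (net): A_n = (145 − 2×26)×25 = 2325 mm² (U = 1.0, A_e = A_n). φR_n = 0.75 × 450 × 2325 = 784.7 kN.
Governing: min(1980.9, 2308.5, 1424.3, 784.7) = 784.7 kN → net-section rupture.

784.7 kN (net-section rupture governs)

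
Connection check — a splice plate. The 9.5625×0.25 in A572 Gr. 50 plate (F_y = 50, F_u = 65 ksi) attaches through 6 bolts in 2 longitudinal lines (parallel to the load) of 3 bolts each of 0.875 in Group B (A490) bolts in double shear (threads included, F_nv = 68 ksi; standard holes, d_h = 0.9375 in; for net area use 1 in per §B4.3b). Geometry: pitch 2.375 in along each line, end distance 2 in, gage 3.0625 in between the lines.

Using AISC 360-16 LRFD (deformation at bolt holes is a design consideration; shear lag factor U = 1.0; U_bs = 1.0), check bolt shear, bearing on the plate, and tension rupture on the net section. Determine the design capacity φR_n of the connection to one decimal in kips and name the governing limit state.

Bolt shear: A_b = π(0.875)²/4 = 0.60132 in². φR_n = 0.75 × 68 × 0.60132 × 6 × 2 = 368.0 kips.
Bearing (0.25 in plate, F_u = 65 ksi): end bolts L_c = 2 − 0.9375/2 = 1.53125, R_n = min(1.2×1.53125×0.25×65, 2.4×0.875×0.25×65) = 29.859 kips/bolt; interior L_c = 2.375 − 0.9375 = 1.4375, R_n = 28.031 kips/bolt. φR_n = 0.75 × (2×29.859 + 4×28.031) = 128.9 kips.
Tension rupture (net): A_n = (9.5625 − 2×1)×0.25 = 1.8906 in² (U = 1.0, A_e = A_n). φR_n = 0.75 × 65 × 1.8906 = 92.2 kips.
Governing: min(368.0, 128.9, 92.2) = 92.2 kips → net-section rupture.

92.2 kips (net-section rupture governs)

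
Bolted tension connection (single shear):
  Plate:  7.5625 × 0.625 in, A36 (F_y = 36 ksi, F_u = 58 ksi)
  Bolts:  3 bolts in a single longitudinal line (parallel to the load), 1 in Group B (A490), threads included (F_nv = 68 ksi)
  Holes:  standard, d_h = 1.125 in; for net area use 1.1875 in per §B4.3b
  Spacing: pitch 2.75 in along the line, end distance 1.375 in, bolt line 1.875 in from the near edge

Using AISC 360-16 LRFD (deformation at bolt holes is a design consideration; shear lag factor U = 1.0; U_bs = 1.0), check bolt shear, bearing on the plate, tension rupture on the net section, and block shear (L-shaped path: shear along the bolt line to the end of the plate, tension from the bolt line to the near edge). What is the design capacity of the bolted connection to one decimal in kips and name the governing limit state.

Bolt shear: A_b = π(1)²/4 = 0.7854 in². φR_n = 0.75 × 68 × 0.7854 × 3 × 1 = 120.2 kips.
Bearing (0.625 in plate, F_u = 58 ksi): end bolts L_c = 1.375 − 1.125/2 = 0.8125, R_n = min(1.2×0.8125×0.625×58, 2.4×1×0.625×58) = 35.344 kips/bolt; interior L_c = 2.75 − 1.125 = 1.625, R_n = 70.688 kips/bolt. φR_n = 0.75 × (1×35.344 + 2×70.688) = 132.5 kips.
Tension rupture (net): A_n = (7.5625 − 1×1.1875)×0.625 = 3.9844 in² (U = 1.0, A_e = A_n). φR_n = 0.75 × 58 × 3.9844 = 173.3 kips.
Block shear: shear path 1×[1.375+2×2.75] = 1×6.875 in, A_gv = 4.2969, A_nv = 1×(6.875 − 2.5×1.1875)×0.625 = 2.4414 in²; tension to near edge: (1.875 − 0.5×1.1875)×0.625 = 0.80078 in². R_n = min(0.6×58×2.4414, 0.6×36×4.2969) + 1.0×58×0.80078 = min(84.961, 92.813) + 46.445 = 131.41 kips. φR_n = 0.75 × 131.41 = 98.6 kips.
Governing: min(120.2, 132.5, 173.3, 98.6) = 98.6 kips → block shear.

98.6 kips (block shear governs)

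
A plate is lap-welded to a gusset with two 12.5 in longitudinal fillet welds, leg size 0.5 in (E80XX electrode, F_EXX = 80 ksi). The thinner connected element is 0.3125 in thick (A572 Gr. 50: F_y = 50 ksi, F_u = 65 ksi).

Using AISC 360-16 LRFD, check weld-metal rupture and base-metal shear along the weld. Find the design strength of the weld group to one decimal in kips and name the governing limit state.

228.5 kips (base-metal shear governs)

Weld metal: throat = 0.707×0.5 = 0.3535 in, L = 2×12.5 = 25 in. φR_n = 0.75 × 0.6 × 80 × 0.3535 × 25 = 318.2 kips.
Base metal shear (0.3125 in plate): yield φR_n = 1.0×0.6×50×0.3125×25 = 234.4 kips; rupture φR_n = 0.75×0.6×65×0.3125×25 = 228.5 kips; take 228.5 kips (rupture).
Governing: min(318.2, 228.5) = 228.5 kips → base-metal shear.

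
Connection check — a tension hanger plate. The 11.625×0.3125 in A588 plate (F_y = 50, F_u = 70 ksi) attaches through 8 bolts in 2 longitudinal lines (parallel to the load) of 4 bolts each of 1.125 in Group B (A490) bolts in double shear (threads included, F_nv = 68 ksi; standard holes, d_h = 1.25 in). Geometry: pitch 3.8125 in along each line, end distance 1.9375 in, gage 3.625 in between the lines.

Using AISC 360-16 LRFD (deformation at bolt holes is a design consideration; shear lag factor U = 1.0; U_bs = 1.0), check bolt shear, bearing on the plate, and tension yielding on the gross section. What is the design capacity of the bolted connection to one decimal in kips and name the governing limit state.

163.5 kips (gross-section yield governs)

Bolt shear: A_b = π(1.125)²/4 = 0.99402 in². φR_n = 0.75 × 68 × 0.99402 × 8 × 2 = 811.1 kips.
Bearing (0.3125 in plate, F_u = 70 ksi): end bolts L_c = 1.9375 − 1.25/2 = 1.3125, R_n = min(1.2×1.3125×0.3125×70, 2.4×1.125×0.3125×70) = 34.453 kips/bolt; interior L_c = 3.8125 − 1.25 = 2.5625, R_n = 59.063 kips/bolt. φR_n = 0.75 × (2×34.453 + 6×59.063) = 317.5 kips.
Tension yield (gross): A_g = 11.625×0.3125 = 3.6328 in². φR_n = 0.90 × 50 × 3.6328 = 163.5 kips.
Governing: min(811.1, 317.5, 163.5) = 163.5 kips → gross-section yield.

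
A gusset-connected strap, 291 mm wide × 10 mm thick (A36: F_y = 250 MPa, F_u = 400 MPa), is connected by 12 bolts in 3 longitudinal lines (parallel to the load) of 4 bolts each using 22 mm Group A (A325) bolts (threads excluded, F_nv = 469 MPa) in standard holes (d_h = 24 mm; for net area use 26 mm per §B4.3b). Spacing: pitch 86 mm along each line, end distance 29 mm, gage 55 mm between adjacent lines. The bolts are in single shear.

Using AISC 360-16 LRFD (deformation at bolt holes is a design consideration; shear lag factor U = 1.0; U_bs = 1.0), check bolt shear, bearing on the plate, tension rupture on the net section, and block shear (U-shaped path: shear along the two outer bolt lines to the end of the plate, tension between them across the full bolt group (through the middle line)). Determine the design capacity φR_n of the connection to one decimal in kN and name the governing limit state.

639.0 kN (net-section rupture governs)

Bolt shear: A_b = π(22)²/4 = 380.13 mm². φR_n = 0.75 × 469 × 380.13 × 12 × 1 = 1604.5 kN.
Bearing (10 mm plate, F_u = 400 MPa): end bolts L_c = 29 − 24/2 = 17, R_n = min(1.2×17×10×400, 2.4×22×10×400) = 81.6 kN/bolt; interior L_c = 86 − 24 = 62, R_n = 211.2 kN/bolt. φR_n = 0.75 × (3×81.6 + 9×211.2) = 1609.2 kN.
Tension rupture (net): A_n = (291 − 3×26)×10 = 2130 mm² (U = 1.0, A_e = A_n). φR_n = 0.75 × 400 × 2130 = 639.0 kN.
Block shear: shear path 2×[29+3×86] = 2×287 mm, A_gv = 5740, A_nv = 2×(287 − 3.5×26)×10 = 3920 mm²; tension across gage: (110 − 2×26)×10 = 580 mm². R_n = min(0.6×400×3920, 0.6×250×5740) + 1.0×400×580 = min(940.8, 861) + 232 = 1093 kN. φR_n = 0.75 × 1093 = 819.8 kN.
Governing: min(1604.5, 1609.2, 639.0, 819.8) = 639.0 kN → net-section rupture.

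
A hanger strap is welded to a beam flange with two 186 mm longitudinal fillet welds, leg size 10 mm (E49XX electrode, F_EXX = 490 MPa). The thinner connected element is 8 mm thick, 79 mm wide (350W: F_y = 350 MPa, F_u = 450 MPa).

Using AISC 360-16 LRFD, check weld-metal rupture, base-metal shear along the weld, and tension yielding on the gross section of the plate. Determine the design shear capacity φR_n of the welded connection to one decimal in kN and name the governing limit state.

Weld metal: throat = 0.707×10 = 7.07 mm, L = 2×186 = 372 mm. φR_n = 0.75 × 0.6 × 490 × 7.07 × 372 = 579.9 kN.
Base metal shear (8 mm plate): yield φR_n = 1.0×0.6×350×8×372 = 625.0 kN; rupture φR_n = 0.75×0.6×450×8×372 = 602.6 kN; take 602.6 kN (rupture).
Tension yield (gross): A_g = 79×8 = 632 mm². φR_n = 0.90 × 350 × 632 = 199.1 kN.
Governing: min(579.9, 602.6, 199.1) = 199.1 kN → gross-section yield.

199.1 kN (gross-section yield governs)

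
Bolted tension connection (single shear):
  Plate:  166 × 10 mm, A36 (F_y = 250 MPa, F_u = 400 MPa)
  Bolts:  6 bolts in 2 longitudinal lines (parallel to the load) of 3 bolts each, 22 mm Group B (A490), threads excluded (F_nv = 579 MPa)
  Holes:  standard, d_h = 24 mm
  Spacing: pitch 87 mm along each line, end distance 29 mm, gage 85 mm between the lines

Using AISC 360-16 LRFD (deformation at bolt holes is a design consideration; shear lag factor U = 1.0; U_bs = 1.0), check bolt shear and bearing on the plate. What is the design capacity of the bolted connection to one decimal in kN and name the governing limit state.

756.0 kN (bearing governs)

Bolt shear: A_b = π(22)²/4 = 380.13 mm². φR_n = 0.75 × 579 × 380.13 × 6 × 1 = 990.4 kN.
Bearing (10 mm plate, F_u = 400 MPa): end bolts L_c = 29 − 24/2 = 17, R_n = min(1.2×17×10×400, 2.4×22×10×400) = 81.6 kN/bolt; interior L_c = 87 − 24 = 63, R_n = 211.2 kN/bolt. φR_n = 0.75 × (2×81.6 + 4×211.2) = 756.0 kN.
Governing: min(990.4, 756.0) = 756.0 kN → bearing.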